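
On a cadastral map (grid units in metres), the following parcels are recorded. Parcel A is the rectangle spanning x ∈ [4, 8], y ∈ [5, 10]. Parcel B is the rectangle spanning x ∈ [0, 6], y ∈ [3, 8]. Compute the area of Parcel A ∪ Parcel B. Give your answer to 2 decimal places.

44.00

By inclusion–exclusion:
Individual areas: |Parcel A| = 20, |Parcel B| = 30.
|Parcel A∩Parcel B|: x∈[4,6], y∈[5,8] → 2·3 = 6.
|Parcel A ∪ Parcel B| = 50 − 6 = 44.00.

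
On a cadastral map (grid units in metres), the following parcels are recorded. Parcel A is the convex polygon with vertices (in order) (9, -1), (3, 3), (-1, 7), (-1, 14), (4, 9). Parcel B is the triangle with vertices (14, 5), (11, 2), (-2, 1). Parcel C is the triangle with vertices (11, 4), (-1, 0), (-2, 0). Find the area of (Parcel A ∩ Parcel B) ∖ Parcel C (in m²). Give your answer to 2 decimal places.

|Parcel A ∩ Parcel B| = 3.7961.
|(Parcel A ∩ Parcel B) ∩ Parcel C| = 0.3349.
|(Parcel A ∩ Parcel B) ∖ Parcel C| = 3.7961 − 0.3349 = 3.46.

3.46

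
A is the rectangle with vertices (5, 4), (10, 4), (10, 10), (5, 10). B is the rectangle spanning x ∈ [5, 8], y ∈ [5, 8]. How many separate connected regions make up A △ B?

1

A △ B is a single connected region.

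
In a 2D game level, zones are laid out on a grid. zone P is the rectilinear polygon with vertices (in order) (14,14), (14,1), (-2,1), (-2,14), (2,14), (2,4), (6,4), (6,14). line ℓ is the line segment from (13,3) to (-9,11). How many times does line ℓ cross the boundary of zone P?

The segment meets the boundary at (-2,8.455), (2,7), (6,5.545).

3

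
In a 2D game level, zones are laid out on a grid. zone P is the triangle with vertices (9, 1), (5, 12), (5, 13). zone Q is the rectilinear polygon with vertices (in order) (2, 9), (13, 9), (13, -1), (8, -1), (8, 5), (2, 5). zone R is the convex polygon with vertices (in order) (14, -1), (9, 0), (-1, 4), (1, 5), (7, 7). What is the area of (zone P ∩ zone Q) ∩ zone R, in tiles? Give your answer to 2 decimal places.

|zone P ∩ zone Q| = 0.8523.
|(zone P ∩ zone Q) ∩ zone R| = 0.42.

0.42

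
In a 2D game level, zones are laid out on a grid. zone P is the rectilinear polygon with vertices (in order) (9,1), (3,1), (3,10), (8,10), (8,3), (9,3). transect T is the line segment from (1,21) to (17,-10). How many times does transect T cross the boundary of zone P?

The segment meets the boundary at (8,7.438), (6.677,10).

2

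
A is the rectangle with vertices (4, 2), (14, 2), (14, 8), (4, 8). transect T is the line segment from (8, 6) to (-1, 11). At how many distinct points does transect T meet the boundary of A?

The segment meets the boundary at (4.4,8).

1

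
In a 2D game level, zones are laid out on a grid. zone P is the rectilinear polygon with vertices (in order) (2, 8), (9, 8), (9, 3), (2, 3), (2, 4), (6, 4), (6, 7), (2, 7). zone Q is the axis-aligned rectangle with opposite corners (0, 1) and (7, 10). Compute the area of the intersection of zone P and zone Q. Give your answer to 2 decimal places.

13.00

The intersection is the polygon with vertices (7,8), (7,3), (2,3), (2,4), (6,4), (6,7), (2,7), (2,8).
By the shoelace formula its area is 13.00.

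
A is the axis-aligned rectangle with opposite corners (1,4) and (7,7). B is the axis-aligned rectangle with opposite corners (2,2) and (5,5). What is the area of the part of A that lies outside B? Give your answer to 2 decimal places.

|A∩B|: x∈[2,5], y∈[4,5] → 3·1 = 3.
|A| = 18.
|A ∖ B| = |A| − |A∩B| = 18 − 3 = 15.00.

15.00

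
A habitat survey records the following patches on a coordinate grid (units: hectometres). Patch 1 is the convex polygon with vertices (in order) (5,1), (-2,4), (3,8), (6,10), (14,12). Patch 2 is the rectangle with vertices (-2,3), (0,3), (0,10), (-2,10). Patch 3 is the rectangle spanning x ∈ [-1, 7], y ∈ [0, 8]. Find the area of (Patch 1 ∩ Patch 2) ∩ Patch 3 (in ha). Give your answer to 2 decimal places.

The region (Patch 1 ∩ Patch 2) ∩ Patch 3 is the polygon with vertices (0,5.6), (0,3.143), (-1,3.571), (-1,4.8).
By the shoelace formula its area is 1.84.

1.84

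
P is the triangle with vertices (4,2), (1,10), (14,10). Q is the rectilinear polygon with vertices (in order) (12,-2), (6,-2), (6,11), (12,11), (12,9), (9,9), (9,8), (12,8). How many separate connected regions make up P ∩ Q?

P ∩ Q is a single connected region.

1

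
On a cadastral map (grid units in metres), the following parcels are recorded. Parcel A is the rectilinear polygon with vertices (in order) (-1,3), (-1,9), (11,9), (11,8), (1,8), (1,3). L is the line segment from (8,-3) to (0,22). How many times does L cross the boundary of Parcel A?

The segment meets the boundary at (4.16,9), (4.48,8).

2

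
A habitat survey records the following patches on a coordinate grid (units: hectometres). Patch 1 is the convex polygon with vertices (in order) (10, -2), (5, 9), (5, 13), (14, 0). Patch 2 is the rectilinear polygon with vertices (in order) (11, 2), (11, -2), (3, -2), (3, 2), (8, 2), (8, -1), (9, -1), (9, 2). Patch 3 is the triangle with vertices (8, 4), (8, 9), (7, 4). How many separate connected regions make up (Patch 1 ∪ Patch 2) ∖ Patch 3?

(Patch 1 ∪ Patch 2) ∖ Patch 3 splits into 2 disjoint pieces (area 12.3836, area 52.5318).

2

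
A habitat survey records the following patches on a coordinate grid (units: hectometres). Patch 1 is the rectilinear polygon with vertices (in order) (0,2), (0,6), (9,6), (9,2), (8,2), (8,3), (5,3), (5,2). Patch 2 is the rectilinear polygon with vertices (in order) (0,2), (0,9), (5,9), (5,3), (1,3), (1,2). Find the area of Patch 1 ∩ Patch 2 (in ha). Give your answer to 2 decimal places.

16.00

The intersection is the polygon with vertices (0,6), (5,6), (5,3), (1,3), (1,2), (0,2).
By the shoelace formula its area is 16.00.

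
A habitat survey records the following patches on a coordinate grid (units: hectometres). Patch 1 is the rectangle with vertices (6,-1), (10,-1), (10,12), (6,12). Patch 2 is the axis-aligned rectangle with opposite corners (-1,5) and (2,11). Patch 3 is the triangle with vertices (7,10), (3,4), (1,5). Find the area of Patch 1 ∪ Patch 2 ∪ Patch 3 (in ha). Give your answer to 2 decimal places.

77.25

By inclusion–exclusion:
Individual areas: |Patch 1| = 52, |Patch 2| = 18, |Patch 3| = 8.
|Patch 1∩Patch 2| = 0 (no overlap).
|Patch 1∩Patch 3| = 0.3333.
|Patch 2∩Patch 3| = 0.4167.
|Patch 1∩Patch 2∩Patch 3| = 0.
|Patch 1 ∪ Patch 2 ∪ Patch 3| = 78 − 0.75 + 0 = 77.25.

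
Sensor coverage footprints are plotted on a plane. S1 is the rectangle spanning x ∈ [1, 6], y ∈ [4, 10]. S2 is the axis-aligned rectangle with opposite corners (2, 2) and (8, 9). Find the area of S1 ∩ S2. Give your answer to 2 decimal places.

20.00

|S1∩S2|: x∈[2,6], y∈[4,9] → 4·5 = 20.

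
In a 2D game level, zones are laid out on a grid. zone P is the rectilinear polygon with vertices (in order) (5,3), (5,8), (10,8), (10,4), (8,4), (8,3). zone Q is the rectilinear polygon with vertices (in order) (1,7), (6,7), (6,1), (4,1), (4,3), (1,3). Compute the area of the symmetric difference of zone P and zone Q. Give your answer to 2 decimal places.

|zone P| = 23, |zone Q| = 24, |zone P∩zone Q| = 4.
|zone P △ zone Q| = |zone P| + |zone Q| − 2·|zone P∩zone Q| = 23 + 24 − 8 = 39.00.

39.00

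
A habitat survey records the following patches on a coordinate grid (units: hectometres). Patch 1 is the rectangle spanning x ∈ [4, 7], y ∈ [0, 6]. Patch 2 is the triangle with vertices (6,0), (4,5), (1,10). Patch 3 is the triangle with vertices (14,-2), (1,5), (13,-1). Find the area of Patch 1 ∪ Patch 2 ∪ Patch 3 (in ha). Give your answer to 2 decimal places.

By inclusion–exclusion:
Individual areas: |Patch 1| = 18, |Patch 2| = 2.5, |Patch 3| = 3.
|Patch 1∩Patch 2| = 1.
|Patch 1∩Patch 3| = 0.5192.
|Patch 2∩Patch 3| = 0.0564.
|Patch 1∩Patch 2∩Patch 3| = 0.0564.
|Patch 1 ∪ Patch 2 ∪ Patch 3| = 23.5 − 1.5757 + 0.0564 = 21.98.

21.98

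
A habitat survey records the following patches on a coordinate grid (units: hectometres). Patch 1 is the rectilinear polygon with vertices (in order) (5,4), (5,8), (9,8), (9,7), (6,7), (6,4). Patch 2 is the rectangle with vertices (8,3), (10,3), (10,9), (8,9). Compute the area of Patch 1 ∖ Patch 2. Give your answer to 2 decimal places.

|Patch 1| = 7, |Patch 1∩Patch 2| = 1.
|Patch 1 ∖ Patch 2| = |Patch 1| − |Patch 1∩Patch 2| = 7 − 1 = 6.00.

6.00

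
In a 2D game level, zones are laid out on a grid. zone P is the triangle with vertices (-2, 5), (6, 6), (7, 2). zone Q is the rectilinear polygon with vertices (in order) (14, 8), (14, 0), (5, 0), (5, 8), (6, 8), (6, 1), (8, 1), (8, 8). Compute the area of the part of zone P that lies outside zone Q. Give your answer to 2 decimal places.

|zone P| = 16.5, |zone P∩zone Q| = 3.4375.
|zone P ∖ zone Q| = |zone P| − |zone P∩zone Q| = 16.5 − 3.4375 = 13.06.

13.06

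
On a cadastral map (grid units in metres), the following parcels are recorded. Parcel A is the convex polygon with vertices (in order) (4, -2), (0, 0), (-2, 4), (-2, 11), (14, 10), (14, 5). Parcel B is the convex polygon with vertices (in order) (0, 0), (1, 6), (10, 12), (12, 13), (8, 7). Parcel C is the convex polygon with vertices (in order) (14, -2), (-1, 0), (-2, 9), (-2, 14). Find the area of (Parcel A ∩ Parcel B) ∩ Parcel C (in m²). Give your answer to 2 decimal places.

22.40

The region (Parcel A ∩ Parcel B) ∩ Parcel C is the polygon with vertices (0,0), (1,6), (4,8), (6.4,5.6).
By the shoelace formula its area is 22.40.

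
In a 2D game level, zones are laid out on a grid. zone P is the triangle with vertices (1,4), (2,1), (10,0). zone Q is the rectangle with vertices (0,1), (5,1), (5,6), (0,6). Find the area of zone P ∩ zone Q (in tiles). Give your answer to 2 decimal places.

6.94

The intersection is the polygon with vertices (1,4), (5,2.222), (5,1), (2,1).
By the shoelace formula its area is 6.94.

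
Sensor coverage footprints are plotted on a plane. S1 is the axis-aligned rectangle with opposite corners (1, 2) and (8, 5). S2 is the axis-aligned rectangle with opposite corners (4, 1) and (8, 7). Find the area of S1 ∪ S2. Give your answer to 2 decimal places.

33.00

By inclusion–exclusion:
Individual areas: |S1| = 21, |S2| = 24.
|S1∩S2|: x∈[4,8], y∈[2,5] → 4·3 = 12.
|S1 ∪ S2| = 45 − 12 = 33.00.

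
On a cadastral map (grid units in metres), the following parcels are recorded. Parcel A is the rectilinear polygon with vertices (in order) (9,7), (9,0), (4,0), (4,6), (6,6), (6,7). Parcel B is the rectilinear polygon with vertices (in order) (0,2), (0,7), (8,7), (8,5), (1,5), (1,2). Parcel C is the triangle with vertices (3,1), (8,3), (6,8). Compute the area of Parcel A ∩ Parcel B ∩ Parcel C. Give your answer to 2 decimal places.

2.67

The intersection is the polygon with vertices (6,6), (6,7), (6.4,7), (7.2,5), (4.714,5), (5.143,6).
By the shoelace formula its area is 2.67.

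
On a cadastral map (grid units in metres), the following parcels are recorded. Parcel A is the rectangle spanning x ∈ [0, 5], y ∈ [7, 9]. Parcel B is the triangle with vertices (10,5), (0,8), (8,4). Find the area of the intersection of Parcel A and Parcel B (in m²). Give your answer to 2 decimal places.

0.67

The intersection is the polygon with vertices (2,7), (0,8), (3.333,7).
By the shoelace formula its area is 0.67.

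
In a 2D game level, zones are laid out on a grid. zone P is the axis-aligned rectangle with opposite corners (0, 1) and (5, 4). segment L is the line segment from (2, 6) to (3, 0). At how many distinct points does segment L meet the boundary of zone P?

2

The segment meets the boundary at (2.833,1), (2.333,4).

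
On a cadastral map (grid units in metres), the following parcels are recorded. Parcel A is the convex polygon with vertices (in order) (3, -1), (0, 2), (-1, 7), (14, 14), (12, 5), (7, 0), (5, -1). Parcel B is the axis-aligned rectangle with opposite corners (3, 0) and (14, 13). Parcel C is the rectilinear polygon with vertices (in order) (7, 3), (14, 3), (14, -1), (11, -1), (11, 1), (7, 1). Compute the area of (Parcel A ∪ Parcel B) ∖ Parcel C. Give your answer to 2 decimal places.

155.69

|Parcel A ∪ Parcel B| = 172.6937.
|(Parcel A ∪ Parcel B) ∩ Parcel C| = 17.
|(Parcel A ∪ Parcel B) ∖ Parcel C| = 172.6937 − 17 = 155.69.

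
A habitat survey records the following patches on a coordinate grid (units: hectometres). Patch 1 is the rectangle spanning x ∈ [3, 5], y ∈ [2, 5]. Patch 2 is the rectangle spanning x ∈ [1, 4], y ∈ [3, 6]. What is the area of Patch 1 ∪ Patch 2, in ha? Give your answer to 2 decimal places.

By inclusion–exclusion:
Individual areas: |Patch 1| = 6, |Patch 2| = 9.
|Patch 1∩Patch 2|: x∈[3,4], y∈[3,5] → 1·2 = 2.
|Patch 1 ∪ Patch 2| = 15 − 2 = 13.00.

13.00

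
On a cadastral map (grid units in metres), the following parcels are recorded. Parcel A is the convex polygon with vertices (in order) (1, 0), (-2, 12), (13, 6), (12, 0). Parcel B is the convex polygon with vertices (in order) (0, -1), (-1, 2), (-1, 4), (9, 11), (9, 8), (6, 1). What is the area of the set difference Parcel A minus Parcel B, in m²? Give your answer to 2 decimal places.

65.52

|Parcel A| = 114, |Parcel A∩Parcel B| = 48.4769.
|Parcel A ∖ Parcel B| = |Parcel A| − |Parcel A∩Parcel B| = 114 − 48.4769 = 65.52.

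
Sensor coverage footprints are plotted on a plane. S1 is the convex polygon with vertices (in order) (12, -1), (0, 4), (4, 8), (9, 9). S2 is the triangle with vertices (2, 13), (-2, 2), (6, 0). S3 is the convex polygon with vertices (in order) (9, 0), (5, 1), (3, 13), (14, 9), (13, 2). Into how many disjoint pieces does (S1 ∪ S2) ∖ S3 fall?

2

(S1 ∪ S2) ∖ S3 splits into 2 disjoint pieces (area 46.4745, area 2.5939).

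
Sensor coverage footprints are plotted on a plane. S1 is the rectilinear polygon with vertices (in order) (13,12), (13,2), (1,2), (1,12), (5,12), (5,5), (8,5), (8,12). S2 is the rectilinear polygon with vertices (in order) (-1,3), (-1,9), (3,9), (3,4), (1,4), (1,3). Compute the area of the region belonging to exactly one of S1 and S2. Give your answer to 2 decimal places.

|S1| = 99, |S2| = 22, |S1∩S2| = 10.
|S1 △ S2| = |S1| + |S2| − 2·|S1∩S2| = 99 + 22 − 20 = 101.00.

101.00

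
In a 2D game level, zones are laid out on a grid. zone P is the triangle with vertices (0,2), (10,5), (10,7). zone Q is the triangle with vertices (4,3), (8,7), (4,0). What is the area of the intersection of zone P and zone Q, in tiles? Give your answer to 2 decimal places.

1.90

The intersection is the polygon with vertices (4.286,3.286), (6,5), (7.2,5.6), (6.207,3.862).
By the shoelace formula its area is 1.90.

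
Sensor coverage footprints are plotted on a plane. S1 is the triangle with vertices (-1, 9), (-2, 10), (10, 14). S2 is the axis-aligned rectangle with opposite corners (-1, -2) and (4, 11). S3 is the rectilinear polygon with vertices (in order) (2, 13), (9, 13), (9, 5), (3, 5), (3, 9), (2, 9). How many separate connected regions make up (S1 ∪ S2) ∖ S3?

(S1 ∪ S2) ∖ S3 splits into 2 disjoint pieces (area 57.8333, area 0.4).

2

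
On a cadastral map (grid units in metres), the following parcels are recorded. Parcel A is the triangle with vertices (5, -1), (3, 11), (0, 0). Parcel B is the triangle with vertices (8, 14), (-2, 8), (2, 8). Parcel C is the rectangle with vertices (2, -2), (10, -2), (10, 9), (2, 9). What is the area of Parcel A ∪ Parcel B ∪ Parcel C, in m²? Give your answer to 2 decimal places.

107.28

By inclusion–exclusion:
Individual areas: |Parcel A| = 29, |Parcel B| = 12, |Parcel C| = 88.
|Parcel A∩Parcel B| = 1.0357.
|Parcel A∩Parcel C| = 20.3879.
|Parcel B∩Parcel C| = 0.5.
|Parcel A∩Parcel B∩Parcel C| = 0.2045.
|Parcel A ∪ Parcel B ∪ Parcel C| = 129 − 21.9236 + 0.2045 = 107.28.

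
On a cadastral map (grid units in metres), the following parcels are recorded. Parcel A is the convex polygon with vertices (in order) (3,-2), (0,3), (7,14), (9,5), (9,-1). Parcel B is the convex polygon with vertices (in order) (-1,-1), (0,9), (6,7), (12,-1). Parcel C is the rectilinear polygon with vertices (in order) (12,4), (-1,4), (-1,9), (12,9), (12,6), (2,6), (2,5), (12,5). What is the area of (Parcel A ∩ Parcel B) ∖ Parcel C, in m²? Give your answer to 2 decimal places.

44.63

|Parcel A ∩ Parcel B| = 57.75.
|(Parcel A ∩ Parcel B) ∩ Parcel C| = 13.1182.
|(Parcel A ∩ Parcel B) ∖ Parcel C| = 57.75 − 13.1182 = 44.63.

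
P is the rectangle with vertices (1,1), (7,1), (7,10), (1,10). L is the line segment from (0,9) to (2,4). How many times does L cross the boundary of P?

1

The segment meets the boundary at (1,6.5).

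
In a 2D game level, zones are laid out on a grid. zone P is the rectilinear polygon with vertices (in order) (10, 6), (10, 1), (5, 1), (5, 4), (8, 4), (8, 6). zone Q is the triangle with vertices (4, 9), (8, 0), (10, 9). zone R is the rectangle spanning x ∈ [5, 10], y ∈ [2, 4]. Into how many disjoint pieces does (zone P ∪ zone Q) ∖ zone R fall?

2

(zone P ∪ zone Q) ∖ zone R splits into 2 disjoint pieces (area 5.3333, area 23.4444).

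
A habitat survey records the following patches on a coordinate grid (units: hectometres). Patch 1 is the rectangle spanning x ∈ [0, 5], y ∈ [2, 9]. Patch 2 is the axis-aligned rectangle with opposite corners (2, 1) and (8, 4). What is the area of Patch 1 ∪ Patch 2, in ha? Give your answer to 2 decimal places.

47.00

By inclusion–exclusion:
Individual areas: |Patch 1| = 35, |Patch 2| = 18.
|Patch 1∩Patch 2|: x∈[2,5], y∈[2,4] → 3·2 = 6.
|Patch 1 ∪ Patch 2| = 53 − 6 = 47.00.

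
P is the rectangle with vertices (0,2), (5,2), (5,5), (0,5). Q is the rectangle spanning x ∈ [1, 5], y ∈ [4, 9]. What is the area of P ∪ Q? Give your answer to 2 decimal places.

31.00

By inclusion–exclusion:
Individual areas: |P| = 15, |Q| = 20.
|P∩Q|: x∈[1,5], y∈[4,5] → 4·1 = 4.
|P ∪ Q| = 35 − 4 = 31.00.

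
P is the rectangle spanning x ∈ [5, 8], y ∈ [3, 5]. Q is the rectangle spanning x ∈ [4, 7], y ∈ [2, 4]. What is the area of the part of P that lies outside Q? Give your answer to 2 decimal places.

4.00

|P∩Q|: x∈[5,7], y∈[3,4] → 2·1 = 2.
|P| = 6.
|P ∖ Q| = |P| − |P∩Q| = 6 − 2 = 4.00.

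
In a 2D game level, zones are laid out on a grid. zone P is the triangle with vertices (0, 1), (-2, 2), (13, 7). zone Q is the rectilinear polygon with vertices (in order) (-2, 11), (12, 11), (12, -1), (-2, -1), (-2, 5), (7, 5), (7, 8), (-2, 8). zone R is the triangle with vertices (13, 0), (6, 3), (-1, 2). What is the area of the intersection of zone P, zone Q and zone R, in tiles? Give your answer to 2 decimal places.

The intersection is the polygon with vertices (1.418,1.655), (-1,2), (3.586,2.655).
By the shoelace formula its area is 1.58.

1.58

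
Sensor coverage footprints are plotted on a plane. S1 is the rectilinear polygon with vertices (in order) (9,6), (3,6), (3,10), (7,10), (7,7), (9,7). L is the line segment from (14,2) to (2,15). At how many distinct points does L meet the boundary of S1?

The segment meets the boundary at (6.615,10), (7,9.583).

2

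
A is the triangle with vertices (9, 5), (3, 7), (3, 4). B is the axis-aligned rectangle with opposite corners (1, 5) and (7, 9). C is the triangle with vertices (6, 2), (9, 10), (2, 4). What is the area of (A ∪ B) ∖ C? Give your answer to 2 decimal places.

18.55

|A ∪ B| = 27.6667.
|(A ∪ B) ∩ C| = 9.119.
|(A ∪ B) ∖ C| = 27.6667 − 9.119 = 18.55.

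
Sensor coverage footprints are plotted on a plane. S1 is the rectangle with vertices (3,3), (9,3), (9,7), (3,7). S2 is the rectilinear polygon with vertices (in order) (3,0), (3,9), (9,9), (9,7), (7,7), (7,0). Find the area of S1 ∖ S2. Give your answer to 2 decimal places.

8.00

|S1| = 24, |S1∩S2| = 16.
|S1 ∖ S2| = |S1| − |S1∩S2| = 24 − 16 = 8.00.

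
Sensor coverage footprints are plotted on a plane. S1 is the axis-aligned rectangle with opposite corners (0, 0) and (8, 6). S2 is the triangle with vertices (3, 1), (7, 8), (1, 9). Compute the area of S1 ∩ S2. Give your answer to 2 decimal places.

10.27

The intersection is the polygon with vertices (5.857,6), (3,1), (1.75,6).
By the shoelace formula its area is 10.27.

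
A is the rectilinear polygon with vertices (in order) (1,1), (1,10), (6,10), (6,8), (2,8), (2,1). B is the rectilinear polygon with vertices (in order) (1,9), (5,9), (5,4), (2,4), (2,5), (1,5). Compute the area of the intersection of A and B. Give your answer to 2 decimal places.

7.00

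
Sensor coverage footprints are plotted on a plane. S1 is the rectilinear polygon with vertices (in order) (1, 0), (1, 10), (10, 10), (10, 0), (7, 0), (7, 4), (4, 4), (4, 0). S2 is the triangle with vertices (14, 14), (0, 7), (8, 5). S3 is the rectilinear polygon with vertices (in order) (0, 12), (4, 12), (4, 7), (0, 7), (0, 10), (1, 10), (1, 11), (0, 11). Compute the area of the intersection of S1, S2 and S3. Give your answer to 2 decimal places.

The intersection is the polygon with vertices (4,9), (4,7), (1,7), (1,7.5).
By the shoelace formula its area is 3.75.

3.75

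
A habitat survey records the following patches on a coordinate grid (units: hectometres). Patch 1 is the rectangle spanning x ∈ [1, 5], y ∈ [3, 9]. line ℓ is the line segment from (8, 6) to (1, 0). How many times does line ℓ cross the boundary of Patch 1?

2

The segment meets the boundary at (4.5,3), (5,3.429).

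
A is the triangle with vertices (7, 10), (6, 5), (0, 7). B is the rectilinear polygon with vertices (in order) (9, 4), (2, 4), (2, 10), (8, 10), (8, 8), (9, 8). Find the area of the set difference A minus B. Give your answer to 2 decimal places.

|A| = 16, |A∩B| = 14.4762.
|A ∖ B| = |A| − |A∩B| = 16 − 14.4762 = 1.52.

1.52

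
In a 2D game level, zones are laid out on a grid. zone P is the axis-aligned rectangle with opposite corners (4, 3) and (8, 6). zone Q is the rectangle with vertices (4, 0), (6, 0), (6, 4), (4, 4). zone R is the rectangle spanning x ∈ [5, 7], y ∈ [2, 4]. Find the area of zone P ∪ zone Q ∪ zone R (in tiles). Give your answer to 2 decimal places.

By inclusion–exclusion:
Individual areas: |zone P| = 12, |zone Q| = 8, |zone R| = 4.
|zone P∩zone Q|: x∈[4,6], y∈[3,4] → 2·1 = 2.
|zone P∩zone R|: x∈[5,7], y∈[3,4] → 2·1 = 2.
|zone Q∩zone R|: x∈[5,6], y∈[2,4] → 1·2 = 2.
|zone P∩zone Q∩zone R| = 1.
|zone P ∪ zone Q ∪ zone R| = 24 − 6 + 1 = 19.00.

19.00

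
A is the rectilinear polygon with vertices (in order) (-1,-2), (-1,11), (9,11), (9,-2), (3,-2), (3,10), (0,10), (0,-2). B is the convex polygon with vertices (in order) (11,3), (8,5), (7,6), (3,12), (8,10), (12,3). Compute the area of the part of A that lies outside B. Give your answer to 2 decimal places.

76.96

|A| = 94, |A∩B| = 17.0417.
|A ∖ B| = |A| − |A∩B| = 94 − 17.0417 = 76.96.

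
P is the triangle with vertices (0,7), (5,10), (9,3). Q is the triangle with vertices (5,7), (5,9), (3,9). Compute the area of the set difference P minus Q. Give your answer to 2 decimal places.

|P| = 23.5, |P∩Q| = 1.9792.
|P ∖ Q| = |P| − |P∩Q| = 23.5 − 1.9792 = 21.52.

21.52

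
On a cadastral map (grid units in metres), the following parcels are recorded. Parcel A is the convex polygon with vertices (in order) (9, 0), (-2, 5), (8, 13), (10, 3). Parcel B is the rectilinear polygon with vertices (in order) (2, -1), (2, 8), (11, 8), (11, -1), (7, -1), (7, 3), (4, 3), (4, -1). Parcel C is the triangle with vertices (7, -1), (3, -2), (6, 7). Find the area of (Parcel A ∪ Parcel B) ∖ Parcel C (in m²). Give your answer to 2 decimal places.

|Parcel A ∪ Parcel B| = 101.3636.
|(Parcel A ∪ Parcel B) ∩ Parcel C| = 7.3699.
|(Parcel A ∪ Parcel B) ∖ Parcel C| = 101.3636 − 7.3699 = 93.99.

93.99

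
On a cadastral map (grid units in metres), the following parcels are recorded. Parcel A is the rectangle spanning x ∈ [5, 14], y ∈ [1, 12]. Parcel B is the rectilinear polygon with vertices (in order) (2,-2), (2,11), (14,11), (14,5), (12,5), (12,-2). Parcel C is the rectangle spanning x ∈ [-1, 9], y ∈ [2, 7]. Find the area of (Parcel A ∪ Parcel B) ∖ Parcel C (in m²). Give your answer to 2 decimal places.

124.00

|Parcel A ∪ Parcel B| = 159.
|(Parcel A ∪ Parcel B) ∩ Parcel C| = 35.
|(Parcel A ∪ Parcel B) ∖ Parcel C| = 159 − 35 = 124.00.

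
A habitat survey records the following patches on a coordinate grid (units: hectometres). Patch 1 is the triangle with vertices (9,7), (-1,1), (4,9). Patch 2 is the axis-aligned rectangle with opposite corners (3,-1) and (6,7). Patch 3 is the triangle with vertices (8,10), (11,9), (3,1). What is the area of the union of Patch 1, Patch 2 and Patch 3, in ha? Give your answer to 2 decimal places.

49.54

By inclusion–exclusion:
Individual areas: |Patch 1| = 25, |Patch 2| = 24, |Patch 3| = 16.
|Patch 1∩Patch 2| = 8.1.
|Patch 1∩Patch 3| = 4.3636.
|Patch 2∩Patch 3| = 3.6.
|Patch 1∩Patch 2∩Patch 3| = 0.6.
|Patch 1 ∪ Patch 2 ∪ Patch 3| = 65 − 16.0636 + 0.6 = 49.54.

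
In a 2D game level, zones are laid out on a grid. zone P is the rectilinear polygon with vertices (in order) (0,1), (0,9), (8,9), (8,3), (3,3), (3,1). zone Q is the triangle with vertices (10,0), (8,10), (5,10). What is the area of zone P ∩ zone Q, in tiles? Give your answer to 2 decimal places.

The intersection is the polygon with vertices (8,9), (8,4), (5.5,9).
By the shoelace formula its area is 6.25.

6.25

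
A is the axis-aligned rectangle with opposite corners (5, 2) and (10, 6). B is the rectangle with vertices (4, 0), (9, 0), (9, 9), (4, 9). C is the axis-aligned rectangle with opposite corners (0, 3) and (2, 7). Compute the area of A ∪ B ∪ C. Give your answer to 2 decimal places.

By inclusion–exclusion:
Individual areas: |A| = 20, |B| = 45, |C| = 8.
|A∩B|: x∈[5,9], y∈[2,6] → 4·4 = 16.
|A∩C| = 0 (no overlap).
|B∩C| = 0 (no overlap).
|A∩B∩C| = 0.
|A ∪ B ∪ C| = 73 − 16 + 0 = 57.00.

57.00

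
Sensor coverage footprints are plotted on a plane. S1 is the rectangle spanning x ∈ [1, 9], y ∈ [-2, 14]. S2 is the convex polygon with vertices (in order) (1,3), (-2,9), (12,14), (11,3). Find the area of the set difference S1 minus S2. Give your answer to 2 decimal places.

60.00

|S1| = 128, |S1∩S2| = 68.
|S1 ∖ S2| = |S1| − |S1∩S2| = 128 − 68 = 60.00.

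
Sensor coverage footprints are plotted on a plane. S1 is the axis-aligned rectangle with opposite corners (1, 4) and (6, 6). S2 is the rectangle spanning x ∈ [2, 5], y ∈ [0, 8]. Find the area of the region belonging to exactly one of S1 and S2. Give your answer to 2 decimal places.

22.00

|S1∩S2|: x∈[2,5], y∈[4,6] → 3·2 = 6.
|S1 △ S2| = |S1| + |S2| − 2·|S1∩S2| = 10 + 24 − 12 = 22.00.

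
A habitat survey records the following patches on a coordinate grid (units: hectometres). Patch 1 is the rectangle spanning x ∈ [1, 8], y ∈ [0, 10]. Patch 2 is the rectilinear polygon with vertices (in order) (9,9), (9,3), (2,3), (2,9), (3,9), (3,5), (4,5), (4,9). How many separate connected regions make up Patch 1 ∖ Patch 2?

1

Patch 1 ∖ Patch 2 is a single connected region.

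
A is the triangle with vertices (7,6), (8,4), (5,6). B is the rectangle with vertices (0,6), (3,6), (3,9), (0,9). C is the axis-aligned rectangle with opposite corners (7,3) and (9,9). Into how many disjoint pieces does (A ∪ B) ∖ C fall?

2

(A ∪ B) ∖ C splits into 2 disjoint pieces (area 1.3333, area 9).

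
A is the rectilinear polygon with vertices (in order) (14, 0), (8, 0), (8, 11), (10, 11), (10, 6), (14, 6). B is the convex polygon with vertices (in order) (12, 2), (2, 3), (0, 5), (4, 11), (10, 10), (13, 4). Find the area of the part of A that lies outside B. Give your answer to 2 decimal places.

20.47

|A| = 46, |A∩B| = 25.5333.
|A ∖ B| = |A| − |A∩B| = 46 − 25.5333 = 20.47.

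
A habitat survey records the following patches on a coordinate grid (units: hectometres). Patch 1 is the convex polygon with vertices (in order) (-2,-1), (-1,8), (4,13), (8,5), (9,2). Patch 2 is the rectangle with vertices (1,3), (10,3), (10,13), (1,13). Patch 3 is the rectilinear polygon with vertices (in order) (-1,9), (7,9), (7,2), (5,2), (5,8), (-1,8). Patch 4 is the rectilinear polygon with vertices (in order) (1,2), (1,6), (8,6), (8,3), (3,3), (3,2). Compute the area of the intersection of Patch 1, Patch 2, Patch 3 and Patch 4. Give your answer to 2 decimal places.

6.00

The intersection is the polygon with vertices (7,3), (5,3), (5,6), (7,6).
By the shoelace formula its area is 6.00.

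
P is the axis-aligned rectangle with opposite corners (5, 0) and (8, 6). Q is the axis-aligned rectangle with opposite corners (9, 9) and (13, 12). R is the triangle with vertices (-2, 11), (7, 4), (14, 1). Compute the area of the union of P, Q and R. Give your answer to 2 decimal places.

By inclusion–exclusion:
Individual areas: |P| = 18, |Q| = 12, |R| = 11.
|P∩Q| = 0 (no overlap).
|P∩R| = 3.4087.
|Q∩R| = 0.
|P∩Q∩R| = 0.
|P ∪ Q ∪ R| = 41 − 3.4087 + 0 = 37.59.

37.59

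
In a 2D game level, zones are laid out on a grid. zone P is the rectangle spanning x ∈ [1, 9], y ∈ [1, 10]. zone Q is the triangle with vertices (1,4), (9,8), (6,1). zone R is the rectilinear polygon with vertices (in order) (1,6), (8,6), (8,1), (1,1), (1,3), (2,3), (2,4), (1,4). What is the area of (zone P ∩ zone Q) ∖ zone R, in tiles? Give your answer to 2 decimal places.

|zone P ∩ zone Q| = 22.
|(zone P ∩ zone Q) ∩ zone R| = 18.5333.
|(zone P ∩ zone Q) ∖ zone R| = 22 − 18.5333 = 3.47.

3.47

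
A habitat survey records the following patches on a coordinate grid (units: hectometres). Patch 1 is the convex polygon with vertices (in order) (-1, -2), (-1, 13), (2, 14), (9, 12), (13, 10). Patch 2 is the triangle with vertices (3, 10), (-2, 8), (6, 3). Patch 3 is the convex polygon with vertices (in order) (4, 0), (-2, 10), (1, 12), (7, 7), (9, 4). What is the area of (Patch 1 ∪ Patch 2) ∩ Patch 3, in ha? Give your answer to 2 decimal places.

48.24

|Patch 1 ∪ Patch 2| = 120.1931.
|(Patch 1 ∪ Patch 2) ∩ Patch 3| = 48.24.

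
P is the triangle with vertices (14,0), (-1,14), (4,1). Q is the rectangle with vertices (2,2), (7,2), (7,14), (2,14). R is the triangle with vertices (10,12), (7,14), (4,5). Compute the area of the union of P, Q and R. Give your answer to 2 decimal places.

By inclusion–exclusion:
Individual areas: |P| = 62.5, |Q| = 60, |R| = 16.5.
|P∩Q| = 30.941.
|P∩R| = 2.0839.
|Q∩R| = 8.25.
|P∩Q∩R| = 2.0839.
|P ∪ Q ∪ R| = 139 − 41.2749 + 2.0839 = 99.81.

99.81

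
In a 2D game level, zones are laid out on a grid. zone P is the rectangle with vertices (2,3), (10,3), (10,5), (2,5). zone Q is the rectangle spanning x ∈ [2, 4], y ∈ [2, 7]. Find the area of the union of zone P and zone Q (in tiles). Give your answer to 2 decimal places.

22.00

By inclusion–exclusion:
Individual areas: |zone P| = 16, |zone Q| = 10.
|zone P∩zone Q|: x∈[2,4], y∈[3,5] → 2·2 = 4.
|zone P ∪ zone Q| = 26 − 4 = 22.00.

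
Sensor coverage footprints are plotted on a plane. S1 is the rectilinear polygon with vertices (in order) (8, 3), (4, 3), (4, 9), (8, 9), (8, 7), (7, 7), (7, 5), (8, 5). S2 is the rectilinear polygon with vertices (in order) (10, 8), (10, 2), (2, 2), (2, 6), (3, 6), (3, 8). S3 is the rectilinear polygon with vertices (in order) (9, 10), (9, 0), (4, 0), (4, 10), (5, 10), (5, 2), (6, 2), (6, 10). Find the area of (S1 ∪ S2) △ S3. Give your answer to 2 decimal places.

38.00

|S1 ∪ S2| = 50.
|(S1 ∪ S2) ∩ S3| = 27.
|(S1 ∪ S2) △ S3| = 50 + 42 − 54 = 38.00.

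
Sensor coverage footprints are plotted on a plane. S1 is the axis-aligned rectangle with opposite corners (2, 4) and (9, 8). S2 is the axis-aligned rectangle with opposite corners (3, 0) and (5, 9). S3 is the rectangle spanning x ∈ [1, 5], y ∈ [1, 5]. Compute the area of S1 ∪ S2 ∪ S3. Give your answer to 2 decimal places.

45.00

By inclusion–exclusion:
Individual areas: |S1| = 28, |S2| = 18, |S3| = 16.
|S1∩S2|: x∈[3,5], y∈[4,8] → 2·4 = 8.
|S1∩S3|: x∈[2,5], y∈[4,5] → 3·1 = 3.
|S2∩S3|: x∈[3,5], y∈[1,5] → 2·4 = 8.
|S1∩S2∩S3| = 2.
|S1 ∪ S2 ∪ S3| = 62 − 19 + 2 = 45.00.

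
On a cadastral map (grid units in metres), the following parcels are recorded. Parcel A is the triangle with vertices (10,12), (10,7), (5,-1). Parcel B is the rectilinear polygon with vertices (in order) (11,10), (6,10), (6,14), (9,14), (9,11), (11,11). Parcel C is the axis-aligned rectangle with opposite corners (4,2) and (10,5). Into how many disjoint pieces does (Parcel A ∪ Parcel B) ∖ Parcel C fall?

(Parcel A ∪ Parcel B) ∖ Parcel C splits into 2 disjoint pieces (area 21.5962, area 1.0817).

2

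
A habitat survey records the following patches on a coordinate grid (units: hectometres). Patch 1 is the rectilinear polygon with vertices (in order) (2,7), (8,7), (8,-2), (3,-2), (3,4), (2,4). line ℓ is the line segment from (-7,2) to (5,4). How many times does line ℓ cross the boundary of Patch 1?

The segment meets the boundary at (3,3.667).

1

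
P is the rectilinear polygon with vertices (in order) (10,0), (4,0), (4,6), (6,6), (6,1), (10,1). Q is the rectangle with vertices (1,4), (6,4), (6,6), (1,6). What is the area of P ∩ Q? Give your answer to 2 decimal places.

4.00

The intersection is the polygon with vertices (4,6), (6,6), (6,4), (4,4).
By the shoelace formula its area is 4.00.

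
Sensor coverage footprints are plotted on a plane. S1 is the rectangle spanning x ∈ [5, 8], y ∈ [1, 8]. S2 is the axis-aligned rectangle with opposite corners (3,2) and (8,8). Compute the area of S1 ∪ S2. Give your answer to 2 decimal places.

33.00

By inclusion–exclusion:
Individual areas: |S1| = 21, |S2| = 30.
|S1∩S2|: x∈[5,8], y∈[2,8] → 3·6 = 18.
|S1 ∪ S2| = 51 − 18 = 33.00.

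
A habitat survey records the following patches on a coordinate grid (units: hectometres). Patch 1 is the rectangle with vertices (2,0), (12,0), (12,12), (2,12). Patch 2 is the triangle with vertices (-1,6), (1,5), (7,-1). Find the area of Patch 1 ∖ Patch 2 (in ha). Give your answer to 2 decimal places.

|Patch 1| = 120, |Patch 1∩Patch 2| = 1.4911.
|Patch 1 ∖ Patch 2| = |Patch 1| − |Patch 1∩Patch 2| = 120 − 1.4911 = 118.51.

118.51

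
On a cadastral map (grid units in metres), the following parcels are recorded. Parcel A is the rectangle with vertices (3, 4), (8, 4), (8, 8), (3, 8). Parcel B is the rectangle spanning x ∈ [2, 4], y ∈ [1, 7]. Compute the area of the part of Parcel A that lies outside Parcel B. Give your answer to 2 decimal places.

17.00

|Parcel A∩Parcel B|: x∈[3,4], y∈[4,7] → 1·3 = 3.
|Parcel A| = 20.
|Parcel A ∖ Parcel B| = |Parcel A| − |Parcel A∩Parcel B| = 20 − 3 = 17.00.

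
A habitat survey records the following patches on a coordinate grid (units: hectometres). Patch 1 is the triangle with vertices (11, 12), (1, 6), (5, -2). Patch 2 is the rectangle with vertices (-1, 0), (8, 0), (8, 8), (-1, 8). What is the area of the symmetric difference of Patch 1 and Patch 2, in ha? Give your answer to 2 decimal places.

47.38

|Patch 1| = 52, |Patch 2| = 72, |Patch 1∩Patch 2| = 38.3095.
|Patch 1 △ Patch 2| = |Patch 1| + |Patch 2| − 2·|Patch 1∩Patch 2| = 52 + 72 − 76.619 = 47.38.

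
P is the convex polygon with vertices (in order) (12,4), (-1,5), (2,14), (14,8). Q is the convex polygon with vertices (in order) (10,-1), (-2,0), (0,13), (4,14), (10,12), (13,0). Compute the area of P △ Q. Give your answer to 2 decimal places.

|P| = 90, |Q| = 170.5, |P∩Q| = 81.2165.
|P △ Q| = |P| + |Q| − 2·|P∩Q| = 90 + 170.5 − 162.4329 = 98.07.

98.07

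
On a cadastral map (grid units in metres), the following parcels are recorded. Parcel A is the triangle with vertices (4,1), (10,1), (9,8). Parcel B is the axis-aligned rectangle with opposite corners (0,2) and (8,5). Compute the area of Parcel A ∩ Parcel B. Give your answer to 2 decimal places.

The intersection is the polygon with vertices (6.857,5), (8,5), (8,2), (4.714,2).
By the shoelace formula its area is 6.64.

6.64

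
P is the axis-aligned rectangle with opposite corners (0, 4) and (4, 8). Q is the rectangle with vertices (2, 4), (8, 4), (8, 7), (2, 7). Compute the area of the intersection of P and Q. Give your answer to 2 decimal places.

|P∩Q|: x∈[2,4], y∈[4,7] → 2·3 = 6.

6.00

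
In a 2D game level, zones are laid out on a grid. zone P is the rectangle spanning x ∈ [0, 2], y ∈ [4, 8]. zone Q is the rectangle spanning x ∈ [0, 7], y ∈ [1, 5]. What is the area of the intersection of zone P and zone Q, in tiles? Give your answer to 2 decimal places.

|zone P∩zone Q|: x∈[0,2], y∈[4,5] → 2·1 = 2.

2.00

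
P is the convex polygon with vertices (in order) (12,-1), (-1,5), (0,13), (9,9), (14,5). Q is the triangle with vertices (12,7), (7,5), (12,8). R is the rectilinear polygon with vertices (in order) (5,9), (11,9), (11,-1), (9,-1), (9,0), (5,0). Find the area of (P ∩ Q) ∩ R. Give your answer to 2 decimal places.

The region (P ∩ Q) ∩ R is the polygon with vertices (7,5), (11,7.4), (11,6.6).
By the shoelace formula its area is 1.60.

1.60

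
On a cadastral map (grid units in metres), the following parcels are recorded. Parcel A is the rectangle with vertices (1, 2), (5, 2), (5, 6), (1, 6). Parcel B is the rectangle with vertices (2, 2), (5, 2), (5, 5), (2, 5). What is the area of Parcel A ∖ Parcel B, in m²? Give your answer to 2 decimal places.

|Parcel A∩Parcel B|: x∈[2,5], y∈[2,5] → 3·3 = 9.
|Parcel A| = 16.
|Parcel A ∖ Parcel B| = |Parcel A| − |Parcel A∩Parcel B| = 16 − 9 = 7.00.

7.00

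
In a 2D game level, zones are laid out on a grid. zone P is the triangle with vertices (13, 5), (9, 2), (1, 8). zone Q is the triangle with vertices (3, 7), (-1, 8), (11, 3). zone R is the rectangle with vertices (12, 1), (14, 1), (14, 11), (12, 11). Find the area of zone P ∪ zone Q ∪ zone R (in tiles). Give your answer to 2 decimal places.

By inclusion–exclusion:
Individual areas: |zone P| = 24, |zone Q| = 4, |zone R| = 20.
|zone P∩zone Q| = 2.8679.
|zone P∩zone R| = 0.5.
|zone Q∩zone R| = 0.
|zone P∩zone Q∩zone R| = 0.
|zone P ∪ zone Q ∪ zone R| = 48 − 3.3679 + 0 = 44.63.

44.63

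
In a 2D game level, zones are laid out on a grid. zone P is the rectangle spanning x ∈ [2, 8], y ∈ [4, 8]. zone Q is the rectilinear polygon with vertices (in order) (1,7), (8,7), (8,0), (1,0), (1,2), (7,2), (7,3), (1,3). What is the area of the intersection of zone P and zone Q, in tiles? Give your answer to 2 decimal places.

The intersection is the polygon with vertices (8,4), (2,4), (2,7), (8,7).
By the shoelace formula its area is 18.00.

18.00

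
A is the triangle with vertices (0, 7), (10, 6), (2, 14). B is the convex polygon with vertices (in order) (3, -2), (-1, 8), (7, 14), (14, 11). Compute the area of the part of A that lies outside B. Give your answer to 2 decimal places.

|A| = 36, |A∩B| = 29.4134.
|A ∖ B| = |A| − |A∩B| = 36 − 29.4134 = 6.59.

6.59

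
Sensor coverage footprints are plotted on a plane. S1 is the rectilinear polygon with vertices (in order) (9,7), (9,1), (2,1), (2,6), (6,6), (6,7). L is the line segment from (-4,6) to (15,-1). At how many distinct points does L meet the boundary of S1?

2

The segment meets the boundary at (9,1.211), (2,3.789).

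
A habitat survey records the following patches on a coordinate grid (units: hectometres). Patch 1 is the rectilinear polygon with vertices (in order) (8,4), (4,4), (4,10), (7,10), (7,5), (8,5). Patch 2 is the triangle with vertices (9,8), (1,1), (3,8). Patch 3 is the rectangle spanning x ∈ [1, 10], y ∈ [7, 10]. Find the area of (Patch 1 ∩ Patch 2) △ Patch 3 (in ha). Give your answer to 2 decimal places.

30.11

|Patch 1 ∩ Patch 2| = 9.1071.
|(Patch 1 ∩ Patch 2) ∩ Patch 3| = 3.
|(Patch 1 ∩ Patch 2) △ Patch 3| = 9.1071 + 27 − 6 = 30.11.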